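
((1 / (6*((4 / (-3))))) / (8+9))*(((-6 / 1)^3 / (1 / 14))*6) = 2268 / 17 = 133.41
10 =10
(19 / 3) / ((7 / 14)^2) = 76 / 3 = 25.33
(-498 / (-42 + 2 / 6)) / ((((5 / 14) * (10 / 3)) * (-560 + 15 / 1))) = -31374 / 1703125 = -0.02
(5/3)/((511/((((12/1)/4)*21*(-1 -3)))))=-60/73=-0.82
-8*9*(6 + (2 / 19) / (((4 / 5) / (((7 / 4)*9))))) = -11043 / 19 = -581.21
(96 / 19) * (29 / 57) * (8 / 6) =3712 / 1083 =3.43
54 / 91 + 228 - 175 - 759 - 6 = -711.41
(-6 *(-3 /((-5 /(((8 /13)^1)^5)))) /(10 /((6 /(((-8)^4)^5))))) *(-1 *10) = 27 /16329638832473374720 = 0.00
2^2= 4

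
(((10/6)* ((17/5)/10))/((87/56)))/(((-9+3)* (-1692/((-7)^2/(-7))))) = -833/3312090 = -0.00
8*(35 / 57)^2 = 9800 / 3249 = 3.02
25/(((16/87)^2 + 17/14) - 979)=-0.03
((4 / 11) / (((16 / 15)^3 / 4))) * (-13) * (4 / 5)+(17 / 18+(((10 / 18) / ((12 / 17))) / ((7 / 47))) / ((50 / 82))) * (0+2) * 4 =64.42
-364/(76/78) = -7098/19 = -373.58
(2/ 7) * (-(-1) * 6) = 12/ 7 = 1.71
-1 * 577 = -577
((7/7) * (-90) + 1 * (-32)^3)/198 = -16429/99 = -165.95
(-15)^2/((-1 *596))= -225/596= -0.38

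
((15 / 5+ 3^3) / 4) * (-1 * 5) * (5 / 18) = -125 / 12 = -10.42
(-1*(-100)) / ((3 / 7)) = 233.33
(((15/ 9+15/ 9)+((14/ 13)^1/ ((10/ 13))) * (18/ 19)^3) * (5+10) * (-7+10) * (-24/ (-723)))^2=124771759536384/ 2732471814361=45.66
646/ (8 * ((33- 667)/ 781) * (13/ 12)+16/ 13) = -9838257/ 88402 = -111.29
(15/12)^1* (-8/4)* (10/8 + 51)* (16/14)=-1045/7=-149.29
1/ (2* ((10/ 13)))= 13/ 20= 0.65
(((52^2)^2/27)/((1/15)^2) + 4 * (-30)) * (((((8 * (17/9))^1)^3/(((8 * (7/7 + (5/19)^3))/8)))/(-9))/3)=-394221284663083520/51549777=-7647390689.26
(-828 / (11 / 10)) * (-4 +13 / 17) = 41400 / 17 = 2435.29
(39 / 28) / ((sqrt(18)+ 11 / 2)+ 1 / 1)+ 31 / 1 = 42605 / 1358 - 117 * sqrt(2) / 679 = 31.13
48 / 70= 24 / 35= 0.69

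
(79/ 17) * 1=79/ 17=4.65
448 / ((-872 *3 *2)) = -28 / 327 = -0.09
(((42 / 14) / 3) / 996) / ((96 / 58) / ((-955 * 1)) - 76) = -27695 / 2096448528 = -0.00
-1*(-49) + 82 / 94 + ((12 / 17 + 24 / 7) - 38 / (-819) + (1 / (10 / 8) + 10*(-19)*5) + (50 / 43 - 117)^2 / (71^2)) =-27217937428682939 / 30496801571145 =-892.48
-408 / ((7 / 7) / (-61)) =24888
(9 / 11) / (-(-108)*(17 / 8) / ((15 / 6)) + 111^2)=5 / 75856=0.00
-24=-24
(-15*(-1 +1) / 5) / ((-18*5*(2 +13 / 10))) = 0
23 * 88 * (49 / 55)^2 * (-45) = -3976056 / 55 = -72291.93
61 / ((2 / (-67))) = -4087 / 2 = -2043.50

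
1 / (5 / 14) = 14 / 5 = 2.80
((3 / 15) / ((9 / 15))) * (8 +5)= 13 / 3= 4.33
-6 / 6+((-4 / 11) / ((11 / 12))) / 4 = -133 / 121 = -1.10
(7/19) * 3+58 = 1123/19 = 59.11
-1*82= -82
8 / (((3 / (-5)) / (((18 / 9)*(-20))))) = 1600 / 3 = 533.33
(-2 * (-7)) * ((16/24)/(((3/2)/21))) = 392/3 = 130.67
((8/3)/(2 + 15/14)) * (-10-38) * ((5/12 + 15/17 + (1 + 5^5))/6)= -142905056/6579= -21721.39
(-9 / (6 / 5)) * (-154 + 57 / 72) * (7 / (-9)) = -128695 / 144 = -893.72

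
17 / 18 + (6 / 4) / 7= 73 / 63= 1.16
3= 3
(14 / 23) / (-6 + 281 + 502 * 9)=14 / 110239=0.00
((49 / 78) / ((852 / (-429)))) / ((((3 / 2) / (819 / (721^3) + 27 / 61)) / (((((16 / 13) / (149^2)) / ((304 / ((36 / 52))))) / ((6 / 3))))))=-418487751 / 71026283517617012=-0.00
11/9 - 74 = -72.78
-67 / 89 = -0.75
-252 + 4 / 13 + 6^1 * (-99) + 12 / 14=-76880 / 91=-844.84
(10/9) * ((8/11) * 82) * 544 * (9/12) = 892160/33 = 27035.15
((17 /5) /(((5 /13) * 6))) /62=221 /9300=0.02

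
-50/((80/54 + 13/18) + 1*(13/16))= -21600/1303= -16.58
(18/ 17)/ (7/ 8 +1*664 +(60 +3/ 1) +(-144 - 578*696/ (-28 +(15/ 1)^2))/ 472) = 557904/ 381083747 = 0.00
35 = 35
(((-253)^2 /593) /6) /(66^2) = 0.00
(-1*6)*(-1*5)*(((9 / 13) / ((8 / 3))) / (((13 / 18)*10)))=729 / 676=1.08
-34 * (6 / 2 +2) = -170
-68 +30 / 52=-1753 / 26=-67.42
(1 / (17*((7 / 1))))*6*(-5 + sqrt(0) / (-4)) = -30 / 119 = -0.25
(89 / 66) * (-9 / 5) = -2.43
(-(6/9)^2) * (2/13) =-8/117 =-0.07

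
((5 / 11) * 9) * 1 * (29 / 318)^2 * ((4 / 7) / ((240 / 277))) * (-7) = -232957 / 1483152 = -0.16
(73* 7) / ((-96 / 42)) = -3577 / 16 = -223.56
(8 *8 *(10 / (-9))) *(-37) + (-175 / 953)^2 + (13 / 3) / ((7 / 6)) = 150759174121 / 57217167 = 2634.86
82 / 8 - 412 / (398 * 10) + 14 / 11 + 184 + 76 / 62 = 266882683 / 1357180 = 196.65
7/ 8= 0.88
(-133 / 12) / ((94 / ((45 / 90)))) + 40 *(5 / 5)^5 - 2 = 85595 / 2256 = 37.94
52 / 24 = 13 / 6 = 2.17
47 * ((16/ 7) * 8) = 6016/ 7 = 859.43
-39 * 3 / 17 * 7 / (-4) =819 / 68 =12.04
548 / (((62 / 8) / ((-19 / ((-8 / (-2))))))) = -10412 / 31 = -335.87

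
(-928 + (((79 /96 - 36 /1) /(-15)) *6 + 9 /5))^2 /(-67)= -47922025921 /3859200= -12417.61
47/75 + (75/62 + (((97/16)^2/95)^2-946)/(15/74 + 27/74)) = -640964761942789/385042022400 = -1664.66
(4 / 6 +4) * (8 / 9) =112 / 27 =4.15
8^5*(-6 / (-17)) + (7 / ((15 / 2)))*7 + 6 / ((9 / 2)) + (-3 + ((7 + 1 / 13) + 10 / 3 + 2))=12798611 / 1105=11582.45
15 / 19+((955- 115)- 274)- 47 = 9876 / 19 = 519.79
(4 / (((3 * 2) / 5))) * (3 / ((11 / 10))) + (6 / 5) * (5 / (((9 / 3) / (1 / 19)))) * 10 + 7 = 17.14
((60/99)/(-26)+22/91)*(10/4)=1640/3003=0.55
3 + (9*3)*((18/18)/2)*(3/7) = 123/14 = 8.79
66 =66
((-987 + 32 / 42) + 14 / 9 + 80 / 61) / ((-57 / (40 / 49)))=151163800 / 10733499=14.08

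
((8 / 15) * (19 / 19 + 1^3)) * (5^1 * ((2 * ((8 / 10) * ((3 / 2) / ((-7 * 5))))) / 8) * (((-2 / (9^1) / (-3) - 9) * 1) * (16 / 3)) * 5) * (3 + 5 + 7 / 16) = 1928 / 21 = 91.81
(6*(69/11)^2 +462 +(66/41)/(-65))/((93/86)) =6452844708/9996415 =645.52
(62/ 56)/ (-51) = -31/ 1428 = -0.02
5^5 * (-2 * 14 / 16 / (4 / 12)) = -16406.25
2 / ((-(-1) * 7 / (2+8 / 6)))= 20 / 21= 0.95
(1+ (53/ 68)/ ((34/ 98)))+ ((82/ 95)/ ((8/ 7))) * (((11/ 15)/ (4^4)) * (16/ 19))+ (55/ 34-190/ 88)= 14911249703/ 5508571200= 2.71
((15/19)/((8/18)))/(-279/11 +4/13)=-19305/272308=-0.07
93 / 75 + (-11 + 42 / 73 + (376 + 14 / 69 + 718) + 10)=137890172 / 125925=1095.02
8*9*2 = 144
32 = 32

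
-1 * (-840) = 840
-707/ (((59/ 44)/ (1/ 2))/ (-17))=264418/ 59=4481.66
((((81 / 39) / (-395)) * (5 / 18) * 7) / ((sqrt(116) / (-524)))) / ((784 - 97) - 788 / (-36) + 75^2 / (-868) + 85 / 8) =42981624 * sqrt(29) / 331795575605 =0.00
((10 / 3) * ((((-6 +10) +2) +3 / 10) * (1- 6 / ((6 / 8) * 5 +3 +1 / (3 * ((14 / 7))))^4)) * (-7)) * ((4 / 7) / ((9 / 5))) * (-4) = 26506986800 / 142374963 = 186.18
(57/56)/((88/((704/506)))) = 57/3542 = 0.02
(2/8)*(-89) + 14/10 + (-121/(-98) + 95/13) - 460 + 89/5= -5790427/12740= -454.51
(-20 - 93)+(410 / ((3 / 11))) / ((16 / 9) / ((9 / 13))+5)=52501 / 613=85.65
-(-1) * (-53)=-53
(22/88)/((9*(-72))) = -1/2592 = -0.00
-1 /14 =-0.07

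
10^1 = 10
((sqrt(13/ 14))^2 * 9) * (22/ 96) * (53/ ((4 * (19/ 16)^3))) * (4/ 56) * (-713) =-259383696/ 336091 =-771.77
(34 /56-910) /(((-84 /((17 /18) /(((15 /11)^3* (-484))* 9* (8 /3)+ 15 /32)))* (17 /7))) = -280093 /1959520815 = -0.00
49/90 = 0.54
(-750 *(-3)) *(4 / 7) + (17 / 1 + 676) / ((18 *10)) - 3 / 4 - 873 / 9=83427 / 70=1191.81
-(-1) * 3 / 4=3 / 4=0.75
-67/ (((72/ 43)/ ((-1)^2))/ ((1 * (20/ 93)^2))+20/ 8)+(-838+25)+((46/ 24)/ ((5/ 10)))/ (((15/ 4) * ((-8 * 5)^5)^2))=-999731891404799999880377/ 1227069849600000000000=-814.73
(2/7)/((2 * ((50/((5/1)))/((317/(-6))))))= -317/420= -0.75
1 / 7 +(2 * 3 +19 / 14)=15 / 2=7.50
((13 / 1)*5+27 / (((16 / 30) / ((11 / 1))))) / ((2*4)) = 4975 / 64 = 77.73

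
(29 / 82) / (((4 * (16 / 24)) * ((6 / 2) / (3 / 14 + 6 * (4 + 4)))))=19575 / 9184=2.13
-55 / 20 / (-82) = 11 / 328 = 0.03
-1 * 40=-40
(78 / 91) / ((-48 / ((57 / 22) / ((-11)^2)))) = -57 / 149072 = -0.00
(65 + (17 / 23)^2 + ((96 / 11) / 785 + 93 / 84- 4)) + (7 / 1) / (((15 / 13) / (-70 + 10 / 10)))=-9104943515 / 25580324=-355.94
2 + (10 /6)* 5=31 /3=10.33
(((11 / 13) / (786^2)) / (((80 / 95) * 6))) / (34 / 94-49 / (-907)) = 8909461 / 13663828728576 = 0.00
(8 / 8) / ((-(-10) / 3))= 3 / 10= 0.30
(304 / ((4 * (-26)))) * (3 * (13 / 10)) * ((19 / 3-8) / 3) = 19 / 3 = 6.33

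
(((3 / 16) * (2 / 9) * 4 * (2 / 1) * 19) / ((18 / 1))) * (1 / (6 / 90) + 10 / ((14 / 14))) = 475 / 54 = 8.80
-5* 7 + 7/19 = -658/19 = -34.63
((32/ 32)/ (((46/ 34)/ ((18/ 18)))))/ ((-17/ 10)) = -10/ 23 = -0.43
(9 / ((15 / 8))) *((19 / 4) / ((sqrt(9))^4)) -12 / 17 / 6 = 376 / 2295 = 0.16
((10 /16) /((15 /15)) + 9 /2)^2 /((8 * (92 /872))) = 183229 /5888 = 31.12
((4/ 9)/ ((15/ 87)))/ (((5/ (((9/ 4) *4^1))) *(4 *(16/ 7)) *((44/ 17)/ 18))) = 31059/ 8800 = 3.53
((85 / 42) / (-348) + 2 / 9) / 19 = 3163 / 277704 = 0.01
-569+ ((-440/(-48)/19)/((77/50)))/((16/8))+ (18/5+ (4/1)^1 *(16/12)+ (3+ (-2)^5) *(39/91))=-326233/570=-572.34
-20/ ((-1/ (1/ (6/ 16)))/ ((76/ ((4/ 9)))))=9120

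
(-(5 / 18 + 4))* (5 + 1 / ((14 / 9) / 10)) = -440 / 9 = -48.89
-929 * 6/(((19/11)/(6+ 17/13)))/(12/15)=-766425/26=-29477.88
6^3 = 216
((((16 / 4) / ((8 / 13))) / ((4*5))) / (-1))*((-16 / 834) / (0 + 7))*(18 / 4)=39 / 9730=0.00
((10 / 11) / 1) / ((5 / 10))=20 / 11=1.82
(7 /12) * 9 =21 /4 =5.25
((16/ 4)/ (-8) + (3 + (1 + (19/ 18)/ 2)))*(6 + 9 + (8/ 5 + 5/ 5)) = 638/ 9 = 70.89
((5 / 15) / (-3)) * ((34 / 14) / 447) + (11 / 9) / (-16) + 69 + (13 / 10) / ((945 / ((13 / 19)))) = 14751351623 / 214023600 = 68.92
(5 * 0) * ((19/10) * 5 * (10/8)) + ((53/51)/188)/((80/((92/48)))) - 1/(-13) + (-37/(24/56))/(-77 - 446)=15152725741/62581259520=0.24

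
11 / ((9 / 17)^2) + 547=47486 / 81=586.25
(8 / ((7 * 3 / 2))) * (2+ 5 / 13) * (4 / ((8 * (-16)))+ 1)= 1.76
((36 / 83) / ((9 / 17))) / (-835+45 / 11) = -187 / 189655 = -0.00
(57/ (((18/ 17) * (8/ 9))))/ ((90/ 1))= 323/ 480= 0.67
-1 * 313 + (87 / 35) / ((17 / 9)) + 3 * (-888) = -1770532 / 595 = -2975.68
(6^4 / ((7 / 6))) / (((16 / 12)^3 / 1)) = 6561 / 14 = 468.64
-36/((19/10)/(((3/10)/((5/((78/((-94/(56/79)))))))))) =235872/352735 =0.67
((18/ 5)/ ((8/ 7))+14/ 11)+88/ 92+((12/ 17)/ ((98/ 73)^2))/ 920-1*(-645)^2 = -7471496050839/ 17959480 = -416019.62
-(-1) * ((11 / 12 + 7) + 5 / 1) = 155 / 12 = 12.92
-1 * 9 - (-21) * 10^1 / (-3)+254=175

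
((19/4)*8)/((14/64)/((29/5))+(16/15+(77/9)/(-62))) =49193280/1251049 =39.32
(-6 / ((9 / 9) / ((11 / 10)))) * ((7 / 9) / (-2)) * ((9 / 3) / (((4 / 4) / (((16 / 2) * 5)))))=308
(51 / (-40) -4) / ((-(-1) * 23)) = -211 / 920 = -0.23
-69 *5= -345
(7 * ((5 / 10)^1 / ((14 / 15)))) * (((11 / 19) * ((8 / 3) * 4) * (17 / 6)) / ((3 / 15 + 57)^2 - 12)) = 23375 / 1161318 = 0.02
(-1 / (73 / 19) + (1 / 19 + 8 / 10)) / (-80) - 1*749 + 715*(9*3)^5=1422988177756173 / 138700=10259467755.99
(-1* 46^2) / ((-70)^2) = -529 / 1225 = -0.43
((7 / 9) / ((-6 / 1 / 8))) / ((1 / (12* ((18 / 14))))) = -16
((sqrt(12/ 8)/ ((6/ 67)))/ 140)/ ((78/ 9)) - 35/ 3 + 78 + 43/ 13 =67 * sqrt(6)/ 14560 + 2716/ 39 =69.65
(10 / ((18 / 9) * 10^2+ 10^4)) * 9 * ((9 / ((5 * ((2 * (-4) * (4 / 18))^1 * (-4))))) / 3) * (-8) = -81 / 13600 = -0.01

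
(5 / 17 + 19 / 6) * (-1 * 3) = -10.38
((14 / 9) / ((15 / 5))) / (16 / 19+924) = 0.00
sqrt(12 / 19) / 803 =2 *sqrt(57) / 15257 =0.00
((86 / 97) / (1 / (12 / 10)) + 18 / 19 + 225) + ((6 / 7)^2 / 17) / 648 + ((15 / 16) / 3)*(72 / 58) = 1822342198613 / 8013843180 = 227.40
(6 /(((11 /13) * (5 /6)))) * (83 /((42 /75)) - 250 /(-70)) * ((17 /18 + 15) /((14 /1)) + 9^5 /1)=1067733875 /14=76266705.36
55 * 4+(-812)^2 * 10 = 6593660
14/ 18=7/ 9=0.78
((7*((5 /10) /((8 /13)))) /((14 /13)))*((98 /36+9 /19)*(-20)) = -337.57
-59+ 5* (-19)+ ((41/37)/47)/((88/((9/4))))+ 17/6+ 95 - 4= -110487997/1836384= -60.17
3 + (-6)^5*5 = -38877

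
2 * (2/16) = 1/4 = 0.25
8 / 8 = 1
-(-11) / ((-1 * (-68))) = 11 / 68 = 0.16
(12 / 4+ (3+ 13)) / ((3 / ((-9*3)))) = -171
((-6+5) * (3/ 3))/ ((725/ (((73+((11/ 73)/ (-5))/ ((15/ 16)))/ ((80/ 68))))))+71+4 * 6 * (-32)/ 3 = -14693478983/ 79387500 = -185.09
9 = 9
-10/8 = -5/4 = -1.25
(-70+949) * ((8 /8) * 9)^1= 7911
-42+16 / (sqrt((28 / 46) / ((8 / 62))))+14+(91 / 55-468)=-27189 / 55+16 * sqrt(9982) / 217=-486.98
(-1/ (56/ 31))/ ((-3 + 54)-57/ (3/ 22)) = 0.00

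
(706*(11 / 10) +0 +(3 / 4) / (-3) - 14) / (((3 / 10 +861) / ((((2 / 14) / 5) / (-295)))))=-15247 / 177858450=-0.00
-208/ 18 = -104/ 9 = -11.56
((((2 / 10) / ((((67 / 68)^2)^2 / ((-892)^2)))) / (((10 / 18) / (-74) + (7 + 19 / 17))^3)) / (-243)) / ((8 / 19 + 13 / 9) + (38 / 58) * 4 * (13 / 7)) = -3527123657958892417195671552 / 18230209197495984839895674675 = -0.19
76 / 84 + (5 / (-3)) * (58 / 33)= -1403 / 693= -2.02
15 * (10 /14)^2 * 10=3750 /49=76.53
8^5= 32768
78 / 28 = 39 / 14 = 2.79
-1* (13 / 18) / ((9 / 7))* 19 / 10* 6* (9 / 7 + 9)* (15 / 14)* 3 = -1482 / 7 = -211.71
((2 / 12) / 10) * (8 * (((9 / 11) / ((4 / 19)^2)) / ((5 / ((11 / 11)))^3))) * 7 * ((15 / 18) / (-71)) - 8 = -12498527 / 1562000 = -8.00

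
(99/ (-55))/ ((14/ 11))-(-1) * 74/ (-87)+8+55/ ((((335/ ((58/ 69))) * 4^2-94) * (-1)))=1588444072/ 277390365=5.73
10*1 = 10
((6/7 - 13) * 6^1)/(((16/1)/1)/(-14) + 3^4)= -510/559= -0.91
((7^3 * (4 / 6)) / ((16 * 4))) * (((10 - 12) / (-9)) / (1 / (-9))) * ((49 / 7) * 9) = -7203 / 16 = -450.19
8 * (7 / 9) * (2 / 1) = 112 / 9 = 12.44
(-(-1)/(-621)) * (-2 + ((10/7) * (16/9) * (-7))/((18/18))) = 178/5589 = 0.03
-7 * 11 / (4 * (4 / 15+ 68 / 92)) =-26565 / 1388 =-19.14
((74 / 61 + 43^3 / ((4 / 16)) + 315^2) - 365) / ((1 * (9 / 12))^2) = 406883872 / 549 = 741136.38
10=10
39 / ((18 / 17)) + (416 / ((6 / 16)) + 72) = 7309 / 6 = 1218.17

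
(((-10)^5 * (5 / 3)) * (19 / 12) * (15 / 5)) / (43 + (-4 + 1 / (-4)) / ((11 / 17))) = -104500000 / 4809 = -21730.09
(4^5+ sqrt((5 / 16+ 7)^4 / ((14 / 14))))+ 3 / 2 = 276217 / 256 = 1078.97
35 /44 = 0.80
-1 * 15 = -15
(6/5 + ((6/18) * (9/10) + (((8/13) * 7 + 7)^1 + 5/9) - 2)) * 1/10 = 2659/2340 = 1.14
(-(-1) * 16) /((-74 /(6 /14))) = -24 /259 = -0.09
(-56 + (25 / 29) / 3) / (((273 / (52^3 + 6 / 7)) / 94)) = -448447483916 / 166257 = -2697314.90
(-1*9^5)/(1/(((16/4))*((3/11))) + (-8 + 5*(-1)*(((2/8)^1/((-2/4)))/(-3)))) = 708588/95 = 7458.82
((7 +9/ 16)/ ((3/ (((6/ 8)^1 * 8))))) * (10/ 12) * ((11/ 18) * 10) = 33275/ 432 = 77.03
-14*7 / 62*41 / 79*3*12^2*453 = -393153264 / 2449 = -160536.24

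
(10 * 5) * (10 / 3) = 500 / 3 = 166.67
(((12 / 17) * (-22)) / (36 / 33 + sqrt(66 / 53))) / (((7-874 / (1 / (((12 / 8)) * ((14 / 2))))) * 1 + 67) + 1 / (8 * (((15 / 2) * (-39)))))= -720308160 / 21364924063 + 12458160 * sqrt(3498) / 21364924063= 0.00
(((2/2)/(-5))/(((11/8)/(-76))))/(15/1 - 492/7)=-4256/21285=-0.20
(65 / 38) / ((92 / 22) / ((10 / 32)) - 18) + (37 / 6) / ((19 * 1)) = -1327 / 28956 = -0.05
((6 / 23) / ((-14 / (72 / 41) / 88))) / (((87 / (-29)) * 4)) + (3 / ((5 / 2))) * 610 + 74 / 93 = 450005462 / 613893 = 733.04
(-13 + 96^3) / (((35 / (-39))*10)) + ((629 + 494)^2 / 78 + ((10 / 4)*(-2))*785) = -84181597 / 975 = -86340.10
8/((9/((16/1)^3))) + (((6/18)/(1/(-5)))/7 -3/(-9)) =229382/63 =3640.98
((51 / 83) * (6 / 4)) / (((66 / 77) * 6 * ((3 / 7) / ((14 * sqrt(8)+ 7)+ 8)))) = 4165 / 664+ 5831 * sqrt(2) / 498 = 22.83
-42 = -42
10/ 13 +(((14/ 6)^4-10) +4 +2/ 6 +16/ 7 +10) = 272950/ 7371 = 37.03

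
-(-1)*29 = 29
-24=-24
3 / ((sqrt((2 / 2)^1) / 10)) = 30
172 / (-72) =-43 / 18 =-2.39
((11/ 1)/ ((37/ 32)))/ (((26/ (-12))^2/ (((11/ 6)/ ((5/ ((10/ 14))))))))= 23232/ 43771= 0.53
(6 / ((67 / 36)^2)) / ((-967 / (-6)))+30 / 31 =131672226 / 134566753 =0.98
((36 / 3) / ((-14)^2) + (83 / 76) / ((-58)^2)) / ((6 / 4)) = 771059 / 18791304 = 0.04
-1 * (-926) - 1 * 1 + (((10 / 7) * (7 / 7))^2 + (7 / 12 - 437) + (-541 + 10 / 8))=-14443 / 294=-49.13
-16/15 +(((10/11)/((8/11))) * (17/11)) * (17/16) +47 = 506731/10560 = 47.99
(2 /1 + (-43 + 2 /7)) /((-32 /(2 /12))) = 95 /448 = 0.21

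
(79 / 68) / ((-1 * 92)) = -79 / 6256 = -0.01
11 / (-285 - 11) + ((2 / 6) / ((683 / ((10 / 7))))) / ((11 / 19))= -1679263 / 46700808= -0.04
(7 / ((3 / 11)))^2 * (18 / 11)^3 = 31752 / 11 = 2886.55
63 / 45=7 / 5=1.40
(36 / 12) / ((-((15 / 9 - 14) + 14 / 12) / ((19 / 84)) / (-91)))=-741 / 134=-5.53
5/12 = 0.42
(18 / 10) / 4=9 / 20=0.45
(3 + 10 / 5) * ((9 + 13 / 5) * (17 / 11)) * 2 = 1972 / 11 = 179.27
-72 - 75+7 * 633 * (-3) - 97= -13537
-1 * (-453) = 453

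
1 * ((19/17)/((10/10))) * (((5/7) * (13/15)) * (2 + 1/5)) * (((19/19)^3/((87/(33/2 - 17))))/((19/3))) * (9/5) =-429/172550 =-0.00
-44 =-44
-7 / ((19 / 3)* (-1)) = 1.11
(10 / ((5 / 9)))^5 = 1889568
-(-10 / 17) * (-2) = -20 / 17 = -1.18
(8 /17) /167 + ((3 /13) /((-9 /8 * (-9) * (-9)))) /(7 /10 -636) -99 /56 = -5631645216131 /3190670086968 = -1.77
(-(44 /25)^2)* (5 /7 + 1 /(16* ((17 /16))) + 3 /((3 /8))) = -2021184 /74375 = -27.18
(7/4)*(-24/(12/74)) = -259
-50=-50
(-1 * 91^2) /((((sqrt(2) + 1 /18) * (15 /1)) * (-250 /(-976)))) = 24246768 /404375 - 436441824 * sqrt(2) /404375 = -1466.40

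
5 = 5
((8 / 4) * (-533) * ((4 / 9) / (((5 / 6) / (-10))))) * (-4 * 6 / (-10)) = 68224 / 5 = 13644.80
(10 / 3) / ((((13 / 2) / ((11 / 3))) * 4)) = 0.47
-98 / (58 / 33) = -1617 / 29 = -55.76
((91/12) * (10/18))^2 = 207025/11664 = 17.75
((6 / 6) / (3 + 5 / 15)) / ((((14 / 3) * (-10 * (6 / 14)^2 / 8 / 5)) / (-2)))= 14 / 5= 2.80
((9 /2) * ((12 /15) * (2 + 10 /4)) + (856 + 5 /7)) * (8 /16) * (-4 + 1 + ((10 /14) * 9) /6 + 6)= 435366 /245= 1777.00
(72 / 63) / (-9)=-8 / 63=-0.13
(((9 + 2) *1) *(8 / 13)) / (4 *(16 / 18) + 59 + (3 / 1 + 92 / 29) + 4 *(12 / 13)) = 0.09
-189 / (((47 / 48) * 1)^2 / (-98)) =42674688 / 2209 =19318.56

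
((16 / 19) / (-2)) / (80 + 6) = -4 / 817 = -0.00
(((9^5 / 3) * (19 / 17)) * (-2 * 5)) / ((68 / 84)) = -271747.99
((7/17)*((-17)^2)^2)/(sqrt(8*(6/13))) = 34391*sqrt(39)/12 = 17897.64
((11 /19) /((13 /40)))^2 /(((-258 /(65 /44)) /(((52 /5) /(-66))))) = 400 /139707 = 0.00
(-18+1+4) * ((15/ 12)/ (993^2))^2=-325/ 15556682086416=-0.00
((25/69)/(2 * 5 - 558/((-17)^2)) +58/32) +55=36595243/643632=56.86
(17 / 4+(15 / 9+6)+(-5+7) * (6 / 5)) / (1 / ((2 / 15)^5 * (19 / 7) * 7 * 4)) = 522272 / 11390625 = 0.05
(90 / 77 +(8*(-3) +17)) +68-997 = -71982 / 77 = -934.83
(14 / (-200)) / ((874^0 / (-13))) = 91 / 100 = 0.91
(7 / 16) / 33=7 / 528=0.01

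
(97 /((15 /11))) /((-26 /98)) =-52283 /195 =-268.12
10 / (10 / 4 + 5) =4 / 3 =1.33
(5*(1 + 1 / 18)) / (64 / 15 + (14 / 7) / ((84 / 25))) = 3325 / 3063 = 1.09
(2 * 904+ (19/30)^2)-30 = 1600561/900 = 1778.40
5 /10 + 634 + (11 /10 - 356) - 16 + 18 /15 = 264.80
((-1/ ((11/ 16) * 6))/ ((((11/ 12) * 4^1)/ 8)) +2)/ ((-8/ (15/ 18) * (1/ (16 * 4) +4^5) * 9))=-3560/ 214109379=-0.00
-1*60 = -60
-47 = -47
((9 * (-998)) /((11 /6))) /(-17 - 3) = 13473 /55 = 244.96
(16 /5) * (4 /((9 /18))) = 128 /5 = 25.60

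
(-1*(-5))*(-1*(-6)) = 30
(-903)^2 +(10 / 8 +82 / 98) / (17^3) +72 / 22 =8637195793679 / 10592428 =815412.27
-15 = -15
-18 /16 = -9 /8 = -1.12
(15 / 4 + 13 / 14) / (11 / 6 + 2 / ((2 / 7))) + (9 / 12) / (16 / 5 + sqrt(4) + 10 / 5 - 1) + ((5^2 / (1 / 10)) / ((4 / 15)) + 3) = 43296693 / 46004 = 941.15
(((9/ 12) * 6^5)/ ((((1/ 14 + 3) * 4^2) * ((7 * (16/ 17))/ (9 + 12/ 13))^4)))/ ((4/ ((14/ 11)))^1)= 392115129376203/ 2017772044288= 194.33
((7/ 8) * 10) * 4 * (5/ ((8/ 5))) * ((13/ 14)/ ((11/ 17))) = 27625/ 176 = 156.96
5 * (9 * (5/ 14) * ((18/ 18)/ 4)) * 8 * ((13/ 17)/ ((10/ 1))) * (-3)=-1755/ 238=-7.37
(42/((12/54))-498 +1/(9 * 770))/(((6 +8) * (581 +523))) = -93103/4656960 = -0.02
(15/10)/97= 3/194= 0.02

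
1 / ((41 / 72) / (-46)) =-3312 / 41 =-80.78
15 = 15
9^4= 6561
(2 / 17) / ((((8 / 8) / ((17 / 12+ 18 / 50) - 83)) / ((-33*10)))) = 3153.38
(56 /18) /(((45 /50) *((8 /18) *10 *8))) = 7 /72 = 0.10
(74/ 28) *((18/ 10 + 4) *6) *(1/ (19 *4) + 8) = 280053/ 380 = 736.98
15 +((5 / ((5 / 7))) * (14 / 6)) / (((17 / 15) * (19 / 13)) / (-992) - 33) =92598125 / 6383843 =14.51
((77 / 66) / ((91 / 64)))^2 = 1024 / 1521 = 0.67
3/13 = 0.23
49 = 49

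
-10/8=-1.25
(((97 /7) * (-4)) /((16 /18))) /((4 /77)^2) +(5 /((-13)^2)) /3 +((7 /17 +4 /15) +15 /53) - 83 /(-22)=-18573935010583 /803980320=-23102.47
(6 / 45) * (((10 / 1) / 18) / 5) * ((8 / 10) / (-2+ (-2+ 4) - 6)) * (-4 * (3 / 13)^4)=16 / 714025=0.00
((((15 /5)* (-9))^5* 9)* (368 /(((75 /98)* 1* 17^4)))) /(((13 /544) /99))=-4918120245384192 /1596725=-3080129794.04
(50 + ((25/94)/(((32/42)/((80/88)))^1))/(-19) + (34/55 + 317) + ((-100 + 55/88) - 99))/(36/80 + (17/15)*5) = 398954811/14420164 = 27.67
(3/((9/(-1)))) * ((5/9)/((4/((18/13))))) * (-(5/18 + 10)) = 0.66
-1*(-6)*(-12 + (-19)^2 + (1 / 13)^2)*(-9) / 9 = -353892 / 169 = -2094.04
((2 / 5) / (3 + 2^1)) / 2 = 1 / 25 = 0.04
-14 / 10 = -7 / 5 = -1.40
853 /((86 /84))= 35826 /43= 833.16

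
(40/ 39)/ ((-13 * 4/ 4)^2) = 40/ 6591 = 0.01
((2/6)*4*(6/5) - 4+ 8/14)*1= -64/35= -1.83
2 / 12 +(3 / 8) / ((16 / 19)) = 235 / 384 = 0.61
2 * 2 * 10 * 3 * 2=240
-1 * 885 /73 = -885 /73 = -12.12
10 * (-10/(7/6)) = -600/7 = -85.71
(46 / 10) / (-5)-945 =-23648 / 25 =-945.92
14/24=7/12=0.58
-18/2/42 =-3/14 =-0.21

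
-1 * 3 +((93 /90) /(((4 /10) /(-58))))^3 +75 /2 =-3363728.00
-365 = -365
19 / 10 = 1.90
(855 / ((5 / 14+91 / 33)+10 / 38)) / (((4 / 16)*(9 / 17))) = 56705880 / 29651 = 1912.44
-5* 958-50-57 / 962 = -4656137 / 962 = -4840.06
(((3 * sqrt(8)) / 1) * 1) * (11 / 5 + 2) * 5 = 126 * sqrt(2) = 178.19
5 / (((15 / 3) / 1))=1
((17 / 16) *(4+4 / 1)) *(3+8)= 93.50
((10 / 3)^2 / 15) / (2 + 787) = 20 / 21303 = 0.00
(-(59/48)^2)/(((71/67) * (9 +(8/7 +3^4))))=-0.02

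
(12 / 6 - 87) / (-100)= 17 / 20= 0.85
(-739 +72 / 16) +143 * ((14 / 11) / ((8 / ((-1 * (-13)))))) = -1755 / 4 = -438.75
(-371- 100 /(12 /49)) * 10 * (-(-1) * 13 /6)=-151970 /9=-16885.56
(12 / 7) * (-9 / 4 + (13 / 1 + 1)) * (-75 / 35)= -2115 / 49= -43.16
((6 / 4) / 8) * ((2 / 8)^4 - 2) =-1533 / 4096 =-0.37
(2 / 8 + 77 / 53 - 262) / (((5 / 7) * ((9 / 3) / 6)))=-386281 / 530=-728.83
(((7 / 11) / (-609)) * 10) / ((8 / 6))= -5 / 638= -0.01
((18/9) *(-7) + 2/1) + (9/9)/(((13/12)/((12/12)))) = -144/13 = -11.08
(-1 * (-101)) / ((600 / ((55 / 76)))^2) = 12221 / 83174400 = 0.00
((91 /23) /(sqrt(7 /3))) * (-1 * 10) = -25.90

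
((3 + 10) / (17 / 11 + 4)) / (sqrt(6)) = 143 *sqrt(6) / 366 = 0.96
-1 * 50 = -50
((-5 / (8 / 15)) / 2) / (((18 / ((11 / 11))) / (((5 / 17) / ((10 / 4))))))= -25 / 816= -0.03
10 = 10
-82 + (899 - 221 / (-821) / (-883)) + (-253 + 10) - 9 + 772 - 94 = 901103928 / 724943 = 1243.00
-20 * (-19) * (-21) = -7980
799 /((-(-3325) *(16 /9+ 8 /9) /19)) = 2397 /1400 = 1.71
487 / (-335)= -487 / 335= -1.45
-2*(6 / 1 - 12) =12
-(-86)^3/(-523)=-636056/523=-1216.17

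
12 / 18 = 0.67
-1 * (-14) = 14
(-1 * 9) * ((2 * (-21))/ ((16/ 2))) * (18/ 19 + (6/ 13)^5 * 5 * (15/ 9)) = 747917793/ 14109134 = 53.01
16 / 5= 3.20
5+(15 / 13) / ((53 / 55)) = 4270 / 689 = 6.20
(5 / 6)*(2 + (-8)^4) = 3415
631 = 631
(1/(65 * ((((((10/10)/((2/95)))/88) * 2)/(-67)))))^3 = -204961563136/235456609375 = -0.87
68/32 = 17/8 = 2.12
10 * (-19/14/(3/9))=-285/7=-40.71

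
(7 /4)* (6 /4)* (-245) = -5145 /8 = -643.12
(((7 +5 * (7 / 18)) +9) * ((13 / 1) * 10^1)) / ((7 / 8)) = 167960 / 63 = 2666.03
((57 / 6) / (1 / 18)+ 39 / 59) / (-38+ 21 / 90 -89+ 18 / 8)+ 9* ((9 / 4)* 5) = 176088825 / 1763156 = 99.87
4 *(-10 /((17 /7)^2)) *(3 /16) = -735 /578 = -1.27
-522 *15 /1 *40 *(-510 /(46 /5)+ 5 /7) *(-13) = -222799975.16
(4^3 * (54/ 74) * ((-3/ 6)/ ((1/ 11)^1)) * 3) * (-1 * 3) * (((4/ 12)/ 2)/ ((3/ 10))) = 47520/ 37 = 1284.32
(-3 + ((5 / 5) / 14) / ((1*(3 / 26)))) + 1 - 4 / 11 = -403 / 231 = -1.74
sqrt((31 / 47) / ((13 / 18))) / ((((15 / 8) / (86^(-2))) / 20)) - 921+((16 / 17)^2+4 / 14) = -1860813 / 2023+8 * sqrt(37882) / 1129739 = -919.83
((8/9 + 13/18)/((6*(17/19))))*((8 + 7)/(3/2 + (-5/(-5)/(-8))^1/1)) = 5510/1683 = 3.27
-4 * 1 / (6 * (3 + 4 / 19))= -38 / 183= -0.21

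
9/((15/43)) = 129/5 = 25.80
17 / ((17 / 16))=16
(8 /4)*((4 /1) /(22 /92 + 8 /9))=7.09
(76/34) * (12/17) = 456/289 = 1.58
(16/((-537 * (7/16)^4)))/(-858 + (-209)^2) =-1048576/55213278351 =-0.00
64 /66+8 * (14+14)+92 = 10460 /33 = 316.97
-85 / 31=-2.74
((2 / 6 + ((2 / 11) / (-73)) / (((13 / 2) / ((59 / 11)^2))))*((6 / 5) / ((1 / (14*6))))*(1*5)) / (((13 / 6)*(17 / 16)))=19697884416 / 279149299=70.56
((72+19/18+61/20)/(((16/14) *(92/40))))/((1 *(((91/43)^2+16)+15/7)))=65323321/51037920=1.28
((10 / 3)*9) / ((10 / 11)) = 33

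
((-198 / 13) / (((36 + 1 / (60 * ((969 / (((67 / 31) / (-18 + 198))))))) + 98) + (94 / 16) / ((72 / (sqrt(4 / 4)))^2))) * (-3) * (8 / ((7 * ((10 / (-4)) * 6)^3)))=-8120623104 / 70329343580405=-0.00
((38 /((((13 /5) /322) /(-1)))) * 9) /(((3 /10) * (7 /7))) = -1835400 /13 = -141184.62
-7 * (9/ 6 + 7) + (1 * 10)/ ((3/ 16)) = -6.17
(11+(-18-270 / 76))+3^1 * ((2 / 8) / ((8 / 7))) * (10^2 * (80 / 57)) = 3099 / 38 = 81.55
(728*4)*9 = 26208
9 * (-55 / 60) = -33 / 4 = -8.25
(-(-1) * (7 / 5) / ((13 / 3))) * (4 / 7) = 12 / 65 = 0.18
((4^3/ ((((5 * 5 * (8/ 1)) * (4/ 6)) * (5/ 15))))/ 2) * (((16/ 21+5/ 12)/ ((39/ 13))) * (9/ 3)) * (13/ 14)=3861/ 4900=0.79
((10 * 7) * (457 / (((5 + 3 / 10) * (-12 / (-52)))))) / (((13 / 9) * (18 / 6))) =319900 / 53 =6035.85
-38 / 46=-19 / 23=-0.83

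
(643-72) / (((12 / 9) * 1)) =1713 / 4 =428.25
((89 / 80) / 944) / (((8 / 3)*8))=267 / 4833280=0.00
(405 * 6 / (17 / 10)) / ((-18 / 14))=-18900 / 17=-1111.76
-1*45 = -45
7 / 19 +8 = 159 / 19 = 8.37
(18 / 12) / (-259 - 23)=-1 / 188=-0.01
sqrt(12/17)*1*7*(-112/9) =-1568*sqrt(51)/153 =-73.19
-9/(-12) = 3/4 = 0.75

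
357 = 357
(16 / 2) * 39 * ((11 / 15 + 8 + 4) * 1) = 19864 / 5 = 3972.80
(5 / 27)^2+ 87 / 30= 21391 / 7290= 2.93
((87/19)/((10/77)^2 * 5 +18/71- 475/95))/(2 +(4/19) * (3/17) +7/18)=-533655738/1318194865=-0.40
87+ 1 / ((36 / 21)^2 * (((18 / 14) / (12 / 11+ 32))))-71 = 88237 / 3564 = 24.76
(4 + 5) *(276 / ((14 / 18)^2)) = 201204 / 49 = 4106.20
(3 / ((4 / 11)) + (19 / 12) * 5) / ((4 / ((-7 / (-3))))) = 679 / 72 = 9.43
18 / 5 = 3.60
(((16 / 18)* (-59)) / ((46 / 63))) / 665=-236 / 2185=-0.11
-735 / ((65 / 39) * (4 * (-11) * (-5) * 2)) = -1.00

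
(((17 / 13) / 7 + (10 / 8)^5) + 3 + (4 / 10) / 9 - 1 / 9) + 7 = 18411161 / 1397760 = 13.17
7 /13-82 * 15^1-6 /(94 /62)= -753619 /611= -1233.42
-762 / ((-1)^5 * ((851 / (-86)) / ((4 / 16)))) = -16383 / 851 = -19.25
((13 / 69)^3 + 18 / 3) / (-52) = -1973251 / 17082468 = -0.12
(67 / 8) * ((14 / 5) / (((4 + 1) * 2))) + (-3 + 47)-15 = 6269 / 200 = 31.34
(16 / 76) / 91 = 0.00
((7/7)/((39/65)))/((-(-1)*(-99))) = -5/297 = -0.02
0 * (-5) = 0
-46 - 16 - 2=-64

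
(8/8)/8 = 1/8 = 0.12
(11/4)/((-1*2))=-11/8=-1.38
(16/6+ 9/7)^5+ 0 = 3939040643/4084101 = 964.48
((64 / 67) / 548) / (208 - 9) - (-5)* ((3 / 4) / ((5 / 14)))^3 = 16916340281 / 365324200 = 46.31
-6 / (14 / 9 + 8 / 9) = -27 / 11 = -2.45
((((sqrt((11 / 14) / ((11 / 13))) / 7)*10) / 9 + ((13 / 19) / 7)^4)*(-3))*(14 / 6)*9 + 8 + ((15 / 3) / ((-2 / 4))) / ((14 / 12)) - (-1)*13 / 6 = 426301549 / 268200618 - 5*sqrt(182) / 7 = -8.05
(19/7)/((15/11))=209/105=1.99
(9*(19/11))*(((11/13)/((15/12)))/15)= 228/325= 0.70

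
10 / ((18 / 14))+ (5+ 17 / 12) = 511 / 36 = 14.19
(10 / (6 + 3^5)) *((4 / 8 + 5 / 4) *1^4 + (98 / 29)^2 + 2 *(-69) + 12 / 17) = -35492125 / 7119906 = -4.98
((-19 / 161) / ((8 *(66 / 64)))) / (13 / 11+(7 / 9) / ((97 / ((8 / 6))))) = -66348 / 5531155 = -0.01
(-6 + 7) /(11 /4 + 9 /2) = 4 /29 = 0.14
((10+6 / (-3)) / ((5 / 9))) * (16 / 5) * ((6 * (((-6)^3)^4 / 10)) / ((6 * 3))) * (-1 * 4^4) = -106993205379072 / 125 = -855945643032.58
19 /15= 1.27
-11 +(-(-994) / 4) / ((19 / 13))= 6043 / 38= 159.03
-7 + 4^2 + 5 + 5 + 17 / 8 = 169 / 8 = 21.12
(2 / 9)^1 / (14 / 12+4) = 4 / 93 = 0.04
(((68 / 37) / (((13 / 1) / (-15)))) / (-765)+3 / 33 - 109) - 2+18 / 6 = -1712797 / 15873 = -107.91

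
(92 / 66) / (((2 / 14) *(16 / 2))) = 161 / 132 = 1.22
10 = 10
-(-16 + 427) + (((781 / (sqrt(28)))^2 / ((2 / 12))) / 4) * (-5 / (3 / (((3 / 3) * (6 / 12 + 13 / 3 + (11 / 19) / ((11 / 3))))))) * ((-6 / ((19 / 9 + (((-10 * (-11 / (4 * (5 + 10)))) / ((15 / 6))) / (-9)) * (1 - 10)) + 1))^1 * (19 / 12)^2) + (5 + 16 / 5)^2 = 4120098093123 / 3875200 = 1063196.25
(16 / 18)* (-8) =-64 / 9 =-7.11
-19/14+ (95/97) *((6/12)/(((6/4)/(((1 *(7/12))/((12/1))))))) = -393433/293328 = -1.34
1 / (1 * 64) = 1 / 64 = 0.02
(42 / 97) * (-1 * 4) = -168 / 97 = -1.73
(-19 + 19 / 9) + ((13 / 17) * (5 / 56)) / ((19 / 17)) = -161143 / 9576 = -16.83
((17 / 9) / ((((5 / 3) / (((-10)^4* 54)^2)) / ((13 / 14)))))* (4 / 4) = 2148120000000 / 7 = 306874285714.29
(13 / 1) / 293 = 13 / 293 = 0.04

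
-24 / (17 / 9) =-216 / 17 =-12.71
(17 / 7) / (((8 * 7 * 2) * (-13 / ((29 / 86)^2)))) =-0.00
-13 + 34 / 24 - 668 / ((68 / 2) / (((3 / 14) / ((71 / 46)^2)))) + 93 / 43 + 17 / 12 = -1512260063 / 154768782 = -9.77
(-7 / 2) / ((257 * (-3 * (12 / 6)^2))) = 0.00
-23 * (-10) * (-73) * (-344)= 5775760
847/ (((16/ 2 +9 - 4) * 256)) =847/ 3328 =0.25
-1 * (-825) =825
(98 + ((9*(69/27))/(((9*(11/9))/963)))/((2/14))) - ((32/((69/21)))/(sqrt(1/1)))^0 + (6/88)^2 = 27475369/1936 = 14191.82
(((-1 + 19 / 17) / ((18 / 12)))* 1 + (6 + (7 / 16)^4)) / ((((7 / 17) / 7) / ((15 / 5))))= 20438611 / 65536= 311.87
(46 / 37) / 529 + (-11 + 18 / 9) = -7657 / 851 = -9.00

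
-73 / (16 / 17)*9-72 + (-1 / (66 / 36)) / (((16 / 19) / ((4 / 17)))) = -2304483 / 2992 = -770.21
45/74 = 0.61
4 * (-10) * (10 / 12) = -100 / 3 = -33.33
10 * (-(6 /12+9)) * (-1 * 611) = 58045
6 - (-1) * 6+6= 18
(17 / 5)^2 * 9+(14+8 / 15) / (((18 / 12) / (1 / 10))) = 23627 / 225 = 105.01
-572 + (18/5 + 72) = -2482/5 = -496.40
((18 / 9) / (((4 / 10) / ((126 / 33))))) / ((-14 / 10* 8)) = -1.70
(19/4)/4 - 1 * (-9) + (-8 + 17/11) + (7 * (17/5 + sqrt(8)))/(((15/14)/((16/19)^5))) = 205520896 * sqrt(2)/37141485 + 429469038641/32684506800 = 20.97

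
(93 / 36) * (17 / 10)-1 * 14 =-9.61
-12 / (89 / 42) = -504 / 89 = -5.66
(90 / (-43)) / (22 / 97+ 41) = -2910 / 57319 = -0.05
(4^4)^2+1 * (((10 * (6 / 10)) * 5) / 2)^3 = 68911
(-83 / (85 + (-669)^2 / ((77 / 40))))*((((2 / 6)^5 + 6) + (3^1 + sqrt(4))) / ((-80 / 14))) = 59813369 / 87037667100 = 0.00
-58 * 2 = -116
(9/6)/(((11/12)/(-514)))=-9252/11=-841.09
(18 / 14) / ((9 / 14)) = 2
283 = 283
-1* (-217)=217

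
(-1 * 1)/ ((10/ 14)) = -7/ 5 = -1.40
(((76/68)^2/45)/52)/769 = 0.00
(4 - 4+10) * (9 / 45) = 2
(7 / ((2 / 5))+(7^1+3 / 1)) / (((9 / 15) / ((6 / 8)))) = 275 / 8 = 34.38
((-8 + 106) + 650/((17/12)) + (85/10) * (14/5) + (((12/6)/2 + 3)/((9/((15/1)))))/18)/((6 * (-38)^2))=1333381/19883880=0.07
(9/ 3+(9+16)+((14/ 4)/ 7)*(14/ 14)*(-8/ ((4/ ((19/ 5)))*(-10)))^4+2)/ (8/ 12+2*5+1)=70703463/ 27343750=2.59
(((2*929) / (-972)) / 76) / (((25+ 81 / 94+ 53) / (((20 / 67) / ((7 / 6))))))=-436630 / 5350636683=-0.00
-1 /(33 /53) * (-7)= 371 /33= 11.24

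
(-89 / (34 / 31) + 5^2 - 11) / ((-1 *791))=2283 / 26894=0.08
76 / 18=38 / 9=4.22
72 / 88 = 0.82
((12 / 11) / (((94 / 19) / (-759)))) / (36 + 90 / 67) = -29279 / 6533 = -4.48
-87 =-87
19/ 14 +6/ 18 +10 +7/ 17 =8641/ 714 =12.10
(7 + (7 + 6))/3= 20/3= 6.67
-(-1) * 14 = 14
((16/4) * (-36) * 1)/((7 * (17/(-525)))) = 635.29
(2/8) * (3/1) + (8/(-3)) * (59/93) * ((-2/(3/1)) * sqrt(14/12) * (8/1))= 3/4 + 3776 * sqrt(42)/2511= 10.50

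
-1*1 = -1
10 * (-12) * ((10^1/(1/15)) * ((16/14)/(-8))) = 18000/7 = 2571.43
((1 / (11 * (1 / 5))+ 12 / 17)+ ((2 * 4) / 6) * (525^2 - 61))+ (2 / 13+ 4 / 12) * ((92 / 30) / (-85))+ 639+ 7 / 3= 201320243611 / 546975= 368061.14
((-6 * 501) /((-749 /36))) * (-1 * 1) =-108216 /749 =-144.48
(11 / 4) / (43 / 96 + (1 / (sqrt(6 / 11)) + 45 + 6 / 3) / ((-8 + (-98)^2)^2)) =376005215687356200 / 61243343554905559 - 1519373064 * sqrt(66) / 61243343554905559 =6.14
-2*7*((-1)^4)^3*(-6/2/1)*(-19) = -798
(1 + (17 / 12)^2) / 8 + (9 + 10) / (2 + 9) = 26651 / 12672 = 2.10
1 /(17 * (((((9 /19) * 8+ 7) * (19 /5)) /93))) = 93 /697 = 0.13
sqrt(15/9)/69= sqrt(15)/207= 0.02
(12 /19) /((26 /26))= 12 /19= 0.63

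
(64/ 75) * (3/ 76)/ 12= 0.00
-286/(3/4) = -1144/3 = -381.33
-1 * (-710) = 710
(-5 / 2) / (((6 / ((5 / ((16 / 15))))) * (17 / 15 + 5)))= -1875 / 5888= -0.32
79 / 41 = 1.93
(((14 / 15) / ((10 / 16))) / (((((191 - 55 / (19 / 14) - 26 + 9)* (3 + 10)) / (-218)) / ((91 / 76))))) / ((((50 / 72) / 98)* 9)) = -2093672 / 594375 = -3.52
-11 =-11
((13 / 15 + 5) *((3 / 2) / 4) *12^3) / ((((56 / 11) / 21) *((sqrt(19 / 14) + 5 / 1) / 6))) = 6586272 / 331 - 470448 *sqrt(266) / 1655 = 15261.99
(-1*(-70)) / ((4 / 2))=35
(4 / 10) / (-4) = -1 / 10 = -0.10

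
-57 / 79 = -0.72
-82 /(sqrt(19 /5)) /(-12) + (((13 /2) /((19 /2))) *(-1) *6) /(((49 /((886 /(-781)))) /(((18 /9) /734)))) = 69108 /266849737 + 41 *sqrt(95) /114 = 3.51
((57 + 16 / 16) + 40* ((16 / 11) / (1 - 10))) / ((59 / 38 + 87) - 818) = -193876 / 2744181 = -0.07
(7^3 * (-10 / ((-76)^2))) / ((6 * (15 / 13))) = -4459 / 51984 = -0.09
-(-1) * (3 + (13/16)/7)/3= 349/336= 1.04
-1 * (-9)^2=-81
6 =6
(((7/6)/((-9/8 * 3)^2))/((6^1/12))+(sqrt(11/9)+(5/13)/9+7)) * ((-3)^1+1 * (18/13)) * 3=-1442392/41067-21 * sqrt(11)/13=-40.48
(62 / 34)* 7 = 217 / 17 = 12.76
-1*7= -7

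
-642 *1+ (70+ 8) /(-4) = -1323 /2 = -661.50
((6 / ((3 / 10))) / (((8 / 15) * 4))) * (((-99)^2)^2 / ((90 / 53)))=8485264755 / 16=530329047.19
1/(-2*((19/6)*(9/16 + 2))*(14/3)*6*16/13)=-39/21812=-0.00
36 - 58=-22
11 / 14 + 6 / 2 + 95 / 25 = 531 / 70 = 7.59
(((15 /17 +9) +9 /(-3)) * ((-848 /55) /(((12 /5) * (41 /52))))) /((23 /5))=-2149680 /176341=-12.19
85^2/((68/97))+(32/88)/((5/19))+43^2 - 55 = 12101.63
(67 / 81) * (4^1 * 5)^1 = 1340 / 81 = 16.54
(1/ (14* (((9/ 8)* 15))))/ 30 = 0.00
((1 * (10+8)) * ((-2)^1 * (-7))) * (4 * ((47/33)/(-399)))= -752/209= -3.60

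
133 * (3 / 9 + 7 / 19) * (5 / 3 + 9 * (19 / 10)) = 15764 / 9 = 1751.56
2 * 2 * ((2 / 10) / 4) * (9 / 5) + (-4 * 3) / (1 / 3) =-891 / 25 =-35.64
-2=-2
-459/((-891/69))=35.55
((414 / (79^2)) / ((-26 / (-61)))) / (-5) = -12627 / 405665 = -0.03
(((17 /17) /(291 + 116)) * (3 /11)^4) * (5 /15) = 27 /5958887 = 0.00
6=6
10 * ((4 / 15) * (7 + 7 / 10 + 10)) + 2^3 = 276 / 5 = 55.20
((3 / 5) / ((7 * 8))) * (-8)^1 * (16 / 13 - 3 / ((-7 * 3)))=-75 / 637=-0.12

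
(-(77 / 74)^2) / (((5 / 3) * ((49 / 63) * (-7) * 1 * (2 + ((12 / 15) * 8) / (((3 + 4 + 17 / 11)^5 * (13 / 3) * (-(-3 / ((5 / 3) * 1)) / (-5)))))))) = 29221535376891 / 489776322867580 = 0.06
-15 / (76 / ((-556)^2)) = -1159260 / 19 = -61013.68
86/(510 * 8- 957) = 86/3123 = 0.03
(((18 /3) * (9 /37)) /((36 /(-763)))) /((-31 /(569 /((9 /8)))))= 1736588 /3441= 504.68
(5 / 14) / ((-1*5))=-1 / 14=-0.07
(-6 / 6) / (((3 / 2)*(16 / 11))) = -11 / 24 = -0.46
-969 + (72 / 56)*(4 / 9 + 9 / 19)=-128720 / 133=-967.82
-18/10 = -9/5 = -1.80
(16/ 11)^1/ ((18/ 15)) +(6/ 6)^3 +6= 271/ 33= 8.21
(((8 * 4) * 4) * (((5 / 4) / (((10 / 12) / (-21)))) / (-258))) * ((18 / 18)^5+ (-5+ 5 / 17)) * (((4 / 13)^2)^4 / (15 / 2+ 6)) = -205520896 / 596299157051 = -0.00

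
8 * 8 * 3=192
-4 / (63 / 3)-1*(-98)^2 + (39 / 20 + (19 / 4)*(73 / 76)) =-16124099 / 1680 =-9597.68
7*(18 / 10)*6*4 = 1512 / 5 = 302.40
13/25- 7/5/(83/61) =-1056/2075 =-0.51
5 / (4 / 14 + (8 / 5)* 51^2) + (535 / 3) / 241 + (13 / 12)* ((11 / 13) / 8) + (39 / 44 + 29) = 569826946753 / 18535707168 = 30.74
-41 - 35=-76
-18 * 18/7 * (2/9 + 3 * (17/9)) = -1908/7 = -272.57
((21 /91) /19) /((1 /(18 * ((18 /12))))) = 81 /247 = 0.33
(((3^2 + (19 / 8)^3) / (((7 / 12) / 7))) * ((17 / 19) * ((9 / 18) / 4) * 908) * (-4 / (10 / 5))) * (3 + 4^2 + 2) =-2787822639 / 2432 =-1146308.65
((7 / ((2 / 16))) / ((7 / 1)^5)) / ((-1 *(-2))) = 4 / 2401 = 0.00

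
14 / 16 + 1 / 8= 1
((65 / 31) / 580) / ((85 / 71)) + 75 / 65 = 4596899 / 3973580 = 1.16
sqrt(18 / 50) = 3 / 5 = 0.60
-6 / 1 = -6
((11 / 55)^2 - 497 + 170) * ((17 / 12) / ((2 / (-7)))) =1621.18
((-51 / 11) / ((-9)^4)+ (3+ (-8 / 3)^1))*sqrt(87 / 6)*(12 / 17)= 16004*sqrt(58) / 136323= 0.89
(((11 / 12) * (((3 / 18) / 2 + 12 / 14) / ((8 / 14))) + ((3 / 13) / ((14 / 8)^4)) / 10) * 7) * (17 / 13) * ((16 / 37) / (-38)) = -2309308373 / 14670288360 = -0.16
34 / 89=0.38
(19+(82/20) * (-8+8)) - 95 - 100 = -176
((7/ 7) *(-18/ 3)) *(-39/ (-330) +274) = -90459/ 55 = -1644.71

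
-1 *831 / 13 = -831 / 13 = -63.92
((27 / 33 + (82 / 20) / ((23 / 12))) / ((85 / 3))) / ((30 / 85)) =3741 / 12650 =0.30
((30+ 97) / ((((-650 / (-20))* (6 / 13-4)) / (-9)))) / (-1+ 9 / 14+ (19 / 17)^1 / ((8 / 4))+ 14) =136017 / 194350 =0.70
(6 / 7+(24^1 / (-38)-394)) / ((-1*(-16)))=-13093 / 532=-24.61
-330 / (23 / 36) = -11880 / 23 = -516.52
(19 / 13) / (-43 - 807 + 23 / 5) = -95 / 54951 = -0.00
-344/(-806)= 172/403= 0.43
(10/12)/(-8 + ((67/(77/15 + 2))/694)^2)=-13785626410/132338983461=-0.10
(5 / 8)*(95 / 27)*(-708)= -28025 / 18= -1556.94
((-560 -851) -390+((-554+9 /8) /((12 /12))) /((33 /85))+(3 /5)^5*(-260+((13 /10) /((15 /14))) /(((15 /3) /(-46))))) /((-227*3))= 4.77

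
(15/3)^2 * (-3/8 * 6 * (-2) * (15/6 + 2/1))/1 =2025/4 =506.25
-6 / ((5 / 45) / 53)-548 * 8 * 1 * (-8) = 32210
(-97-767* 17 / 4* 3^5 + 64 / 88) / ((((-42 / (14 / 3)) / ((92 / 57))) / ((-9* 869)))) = -21112015537 / 19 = -1111158712.47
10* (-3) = -30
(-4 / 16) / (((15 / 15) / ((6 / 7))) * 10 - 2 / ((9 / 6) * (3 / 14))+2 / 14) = -0.04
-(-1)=1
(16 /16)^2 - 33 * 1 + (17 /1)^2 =257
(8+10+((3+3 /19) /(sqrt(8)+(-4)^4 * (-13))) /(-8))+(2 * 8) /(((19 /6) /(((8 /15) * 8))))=15 * sqrt(2) /210435944+5202767426 /131522465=39.56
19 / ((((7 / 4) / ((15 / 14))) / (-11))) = -127.96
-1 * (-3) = 3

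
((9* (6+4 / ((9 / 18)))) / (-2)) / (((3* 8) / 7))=-147 / 8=-18.38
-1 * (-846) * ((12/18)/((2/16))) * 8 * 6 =216576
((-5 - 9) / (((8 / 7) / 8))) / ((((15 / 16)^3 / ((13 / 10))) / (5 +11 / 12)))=-46312448 / 50625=-914.81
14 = 14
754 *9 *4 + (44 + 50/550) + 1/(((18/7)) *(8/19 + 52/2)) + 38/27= 8107586513/298188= 27189.51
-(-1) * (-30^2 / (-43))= 900 / 43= 20.93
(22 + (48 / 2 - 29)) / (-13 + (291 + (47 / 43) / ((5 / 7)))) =0.06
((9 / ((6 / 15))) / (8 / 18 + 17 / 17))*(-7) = -2835 / 26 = -109.04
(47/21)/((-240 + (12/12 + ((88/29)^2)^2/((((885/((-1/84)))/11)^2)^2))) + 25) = -188851664309243567191875/18057433604377455952391654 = -0.01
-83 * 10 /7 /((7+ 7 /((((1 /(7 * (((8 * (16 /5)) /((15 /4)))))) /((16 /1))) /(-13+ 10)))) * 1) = 20750 /2808631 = 0.01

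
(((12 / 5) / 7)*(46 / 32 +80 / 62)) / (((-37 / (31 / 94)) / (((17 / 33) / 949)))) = -2091 / 462087080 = -0.00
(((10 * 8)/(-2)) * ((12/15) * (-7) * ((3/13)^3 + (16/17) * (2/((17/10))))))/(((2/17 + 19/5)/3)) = 796144160/4145739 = 192.04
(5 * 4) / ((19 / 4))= 80 / 19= 4.21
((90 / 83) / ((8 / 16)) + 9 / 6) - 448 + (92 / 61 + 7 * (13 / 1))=-3562561 / 10126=-351.82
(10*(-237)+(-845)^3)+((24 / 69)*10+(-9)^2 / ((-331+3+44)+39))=-3399896926588 / 5635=-603353491.85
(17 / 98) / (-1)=-0.17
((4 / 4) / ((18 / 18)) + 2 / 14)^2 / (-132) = -16 / 1617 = -0.01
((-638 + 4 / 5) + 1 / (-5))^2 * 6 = 60941814 / 25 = 2437672.56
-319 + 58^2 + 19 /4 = 12199 /4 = 3049.75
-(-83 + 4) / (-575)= -79 / 575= -0.14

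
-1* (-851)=851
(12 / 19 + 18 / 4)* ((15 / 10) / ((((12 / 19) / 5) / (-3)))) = -2925 / 16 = -182.81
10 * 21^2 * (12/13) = 52920/13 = 4070.77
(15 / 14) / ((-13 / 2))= -15 / 91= -0.16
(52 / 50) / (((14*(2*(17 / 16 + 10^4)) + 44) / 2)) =208 / 28007375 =0.00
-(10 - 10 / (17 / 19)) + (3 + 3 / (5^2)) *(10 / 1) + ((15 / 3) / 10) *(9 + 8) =6949 / 170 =40.88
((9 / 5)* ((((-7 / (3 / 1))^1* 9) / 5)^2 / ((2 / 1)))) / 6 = 1323 / 500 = 2.65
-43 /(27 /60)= -860 /9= -95.56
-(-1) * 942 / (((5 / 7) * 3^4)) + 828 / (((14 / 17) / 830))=834522.00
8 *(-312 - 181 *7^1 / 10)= -17548 / 5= -3509.60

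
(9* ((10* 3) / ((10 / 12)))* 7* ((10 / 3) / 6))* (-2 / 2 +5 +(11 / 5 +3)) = 11592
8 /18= 4 /9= 0.44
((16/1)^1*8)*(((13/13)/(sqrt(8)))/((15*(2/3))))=16*sqrt(2)/5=4.53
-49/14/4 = -0.88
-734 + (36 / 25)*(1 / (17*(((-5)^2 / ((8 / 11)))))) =-85785962 / 116875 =-734.00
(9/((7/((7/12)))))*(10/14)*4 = 15/7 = 2.14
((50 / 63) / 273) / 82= 25 / 705159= 0.00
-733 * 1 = -733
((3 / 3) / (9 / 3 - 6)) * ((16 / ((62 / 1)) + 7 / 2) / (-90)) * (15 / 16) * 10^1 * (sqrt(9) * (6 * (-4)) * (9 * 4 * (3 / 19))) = -31455 / 589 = -53.40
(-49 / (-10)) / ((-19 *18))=-49 / 3420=-0.01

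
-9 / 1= -9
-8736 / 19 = -459.79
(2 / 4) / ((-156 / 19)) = -19 / 312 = -0.06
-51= -51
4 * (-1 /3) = -4 /3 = -1.33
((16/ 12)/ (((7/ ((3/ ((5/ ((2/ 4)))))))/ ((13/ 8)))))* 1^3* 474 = 3081/ 70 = 44.01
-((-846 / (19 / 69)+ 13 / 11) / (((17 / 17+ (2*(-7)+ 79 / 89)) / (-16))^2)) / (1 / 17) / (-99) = -920.23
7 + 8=15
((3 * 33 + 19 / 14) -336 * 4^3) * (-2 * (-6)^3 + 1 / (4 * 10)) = -5178268931 / 560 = -9246908.81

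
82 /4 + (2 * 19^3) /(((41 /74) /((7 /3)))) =14216891 /246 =57792.24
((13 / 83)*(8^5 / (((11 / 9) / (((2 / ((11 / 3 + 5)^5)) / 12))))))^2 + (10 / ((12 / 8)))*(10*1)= 135993986216858312 / 2039903524119747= 66.67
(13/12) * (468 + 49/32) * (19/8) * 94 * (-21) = -1220976575/512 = -2384719.87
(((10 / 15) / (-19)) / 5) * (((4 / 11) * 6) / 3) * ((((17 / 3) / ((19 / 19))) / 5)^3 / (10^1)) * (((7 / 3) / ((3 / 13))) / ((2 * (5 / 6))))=-3576664 / 793546875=-0.00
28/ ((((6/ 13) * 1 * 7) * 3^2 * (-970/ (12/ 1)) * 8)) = -13/ 8730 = -0.00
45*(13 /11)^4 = 1285245 /14641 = 87.78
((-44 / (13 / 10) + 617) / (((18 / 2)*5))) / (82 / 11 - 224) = -27797 / 464490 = -0.06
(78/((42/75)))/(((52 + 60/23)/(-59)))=-1323075/8792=-150.49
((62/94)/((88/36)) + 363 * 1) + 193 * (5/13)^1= 5880883/13442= 437.50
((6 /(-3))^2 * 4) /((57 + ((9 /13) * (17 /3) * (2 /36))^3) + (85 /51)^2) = 7592832 /28372577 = 0.27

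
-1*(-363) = 363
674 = 674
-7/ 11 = -0.64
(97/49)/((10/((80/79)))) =776/3871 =0.20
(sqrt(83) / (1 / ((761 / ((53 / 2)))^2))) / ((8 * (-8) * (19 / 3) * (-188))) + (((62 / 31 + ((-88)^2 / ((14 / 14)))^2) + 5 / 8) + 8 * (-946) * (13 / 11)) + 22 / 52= 1737363 * sqrt(83) / 160539968 + 6235901885 / 104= 59960595.15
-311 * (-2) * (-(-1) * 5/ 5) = 622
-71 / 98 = -0.72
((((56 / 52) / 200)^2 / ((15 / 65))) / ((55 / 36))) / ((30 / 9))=441 / 17875000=0.00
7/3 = 2.33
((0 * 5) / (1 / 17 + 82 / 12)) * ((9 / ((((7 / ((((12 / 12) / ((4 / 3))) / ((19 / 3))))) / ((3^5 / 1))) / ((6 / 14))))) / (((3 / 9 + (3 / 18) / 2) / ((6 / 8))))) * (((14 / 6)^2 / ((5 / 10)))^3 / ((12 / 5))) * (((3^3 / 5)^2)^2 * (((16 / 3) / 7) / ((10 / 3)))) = 0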